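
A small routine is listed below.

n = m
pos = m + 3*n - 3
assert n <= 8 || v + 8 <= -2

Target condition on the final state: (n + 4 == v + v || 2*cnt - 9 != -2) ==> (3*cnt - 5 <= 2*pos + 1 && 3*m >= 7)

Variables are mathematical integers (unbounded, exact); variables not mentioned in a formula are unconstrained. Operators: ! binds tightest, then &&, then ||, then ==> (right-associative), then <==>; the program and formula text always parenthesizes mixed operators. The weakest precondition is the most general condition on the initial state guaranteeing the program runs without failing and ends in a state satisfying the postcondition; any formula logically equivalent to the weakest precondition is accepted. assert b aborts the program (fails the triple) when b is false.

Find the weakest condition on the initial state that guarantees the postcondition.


Working backward. After the program, the postcondition (n + 4 == v + v || 2*cnt - 9 != -2) ==> (3*cnt - 5 <= 2*pos + 1 && 3*m >= 7) must hold; in canonical form it is (n == 2*v - 4 || 2*cnt != 7) ==> (3*cnt <= 2*pos + 6 && 3*m >= 7).
Before assert n <= 8 || v + 8 <= -2: (n <= 8 || v <= -10) && ((n == 2*v - 4 || 2*cnt != 7) ==> (3*cnt <= 2*pos + 6 && 3*m >= 7))
Before pos := m + 3*n - 3: (n <= 8 || v <= -10) && ((n == 2*v - 4 || 2*cnt != 7) ==> (3*cnt <= 2*m + 6*n && 3*m >= 7))
Before n := m: (m <= 8 || v <= -10) && ((m == 2*v - 4 || 2*cnt != 7) ==> (3*cnt <= 8*m && 3*m >= 7))
Answer: WP = (m <= 8 || v <= -10) && ((m == 2*v - 4 || 2*cnt != 7) ==> (3*cnt <= 8*m && 3*m >= 7))


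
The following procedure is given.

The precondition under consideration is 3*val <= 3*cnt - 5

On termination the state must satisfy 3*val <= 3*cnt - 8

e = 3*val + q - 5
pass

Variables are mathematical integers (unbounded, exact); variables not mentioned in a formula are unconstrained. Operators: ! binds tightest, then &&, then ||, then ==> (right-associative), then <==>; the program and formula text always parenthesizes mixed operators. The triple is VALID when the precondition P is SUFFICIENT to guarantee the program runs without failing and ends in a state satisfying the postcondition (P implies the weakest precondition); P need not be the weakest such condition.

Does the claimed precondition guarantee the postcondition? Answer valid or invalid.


Working backward. After the program, 3*val <= 3*cnt - 8 must hold.
Before skip: 3*val <= 3*cnt - 8
Before e := 3*val + q - 5: 3*val <= 3*cnt - 8
The weakest precondition is 3*val <= 3*cnt - 8.
Check whether 3*val <= 3*cnt - 5 implies it.
Countermodel: at the initial state cnt = 2, val = 0, the precondition holds but the weakest precondition fails.
Answer: invalid


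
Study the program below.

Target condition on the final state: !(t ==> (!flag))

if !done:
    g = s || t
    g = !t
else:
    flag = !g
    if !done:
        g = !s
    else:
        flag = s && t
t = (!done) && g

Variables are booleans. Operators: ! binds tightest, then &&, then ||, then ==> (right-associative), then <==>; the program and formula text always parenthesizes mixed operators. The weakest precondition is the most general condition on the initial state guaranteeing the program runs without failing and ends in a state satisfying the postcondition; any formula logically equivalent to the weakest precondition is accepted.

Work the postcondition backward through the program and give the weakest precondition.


Working backward. After the program, !(t ==> (!flag)) must hold.
Before t := (!done) && g: !(((!done) && g) ==> (!flag))
Then branch requires !(((!done) && (!t)) ==> (!flag)); else branch requires ((!done) ==> (!(((!done) && (!s)) ==> g))) && (done ==> (!(((!done) && g) ==> (!(s && t))))).
Before the if: ((!done) ==> (!(((!done) && (!t)) ==> (!flag)))) && (done ==> (((!done) ==> (!(((!done) && (!s)) ==> g))) && (done ==> (!(((!done) && g) ==> (!(s && t)))))))
Answer: WP = ((!done) ==> (!(((!done) && (!t)) ==> (!flag)))) && (done ==> (((!done) ==> (!(((!done) && (!s)) ==> g))) && (done ==> (!(((!done) && g) ==> (!(s && t)))))))


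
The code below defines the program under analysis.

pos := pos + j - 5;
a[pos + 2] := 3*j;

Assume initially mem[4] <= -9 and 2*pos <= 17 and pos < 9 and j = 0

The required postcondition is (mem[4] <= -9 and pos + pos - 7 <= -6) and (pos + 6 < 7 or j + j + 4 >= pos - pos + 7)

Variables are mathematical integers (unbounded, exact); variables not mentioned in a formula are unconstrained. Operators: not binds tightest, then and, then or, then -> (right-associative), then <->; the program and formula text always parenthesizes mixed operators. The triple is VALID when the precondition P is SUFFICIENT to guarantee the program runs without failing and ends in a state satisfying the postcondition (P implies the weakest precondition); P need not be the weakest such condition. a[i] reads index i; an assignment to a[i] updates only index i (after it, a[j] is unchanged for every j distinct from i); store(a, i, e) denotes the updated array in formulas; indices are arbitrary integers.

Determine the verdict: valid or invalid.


Working backward. After the program, the postcondition (mem[4] <= -9 and pos + pos - 7 <= -6) and (pos + 6 < 7 or j + j + 4 >= pos - pos + 7) must hold; in canonical form it is mem[4] <= -9 and 2*pos <= 1 and (pos < 1 or 2*j >= 3).
Before a[pos + 2] := 3*j: mem[4] <= -9 and 2*pos <= 1 and (pos < 1 or 2*j >= 3)
Before pos := pos + j - 5: mem[4] <= -9 and 2*j + 2*pos <= 11 and (j + pos < 6 or 2*j >= 3)
The weakest precondition is mem[4] <= -9 and 2*j + 2*pos <= 11 and (j + pos < 6 or 2*j >= 3).
Check whether mem[4] <= -9 and 2*pos <= 17 and pos < 9 and j = 0 implies it.
Countermodel: at the initial state j = 0, mem = {[4] = -9, elsewhere -9}, pos = 6, the precondition holds but the weakest precondition fails.
Answer: invalid


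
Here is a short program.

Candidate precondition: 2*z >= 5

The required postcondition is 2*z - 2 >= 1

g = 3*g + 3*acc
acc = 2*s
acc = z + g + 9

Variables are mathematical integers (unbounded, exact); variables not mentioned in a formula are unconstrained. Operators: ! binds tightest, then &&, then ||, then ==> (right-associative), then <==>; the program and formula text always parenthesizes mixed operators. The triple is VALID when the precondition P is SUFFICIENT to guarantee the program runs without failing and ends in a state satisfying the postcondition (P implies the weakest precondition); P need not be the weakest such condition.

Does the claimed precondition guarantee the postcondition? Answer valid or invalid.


Working backward. After the program, the postcondition 2*z - 2 >= 1 must hold; in canonical form it is 2*z >= 3.
Before acc := z + g + 9: 2*z >= 3
Before acc := 2*s: 2*z >= 3
Before g := 3*g + 3*acc: 2*z >= 3
The weakest precondition is 2*z >= 3.
Check whether 2*z >= 5 implies it.
Every state satisfying the precondition satisfies the weakest precondition: the implication holds.
Answer: valid


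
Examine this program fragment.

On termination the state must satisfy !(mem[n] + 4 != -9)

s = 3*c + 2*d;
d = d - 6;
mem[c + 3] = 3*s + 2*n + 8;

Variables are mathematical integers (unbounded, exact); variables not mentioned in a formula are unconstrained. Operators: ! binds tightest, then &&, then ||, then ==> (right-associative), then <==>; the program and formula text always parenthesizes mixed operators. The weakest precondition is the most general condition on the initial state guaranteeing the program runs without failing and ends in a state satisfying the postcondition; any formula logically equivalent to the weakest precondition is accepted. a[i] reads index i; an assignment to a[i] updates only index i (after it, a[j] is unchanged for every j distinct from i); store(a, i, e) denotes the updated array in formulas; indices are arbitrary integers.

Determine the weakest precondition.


Working backward. After the program, the postcondition !(mem[n] + 4 != -9) must hold; in canonical form it is !(mem[n] != -13).
Before mem[c + 3] := 3*s + 2*n + 8: !(store(mem, c + 3, 2*n + 3*s + 8)[n] != -13)
Before d := d - 6: !(store(mem, c + 3, 2*n + 3*s + 8)[n] != -13)
Before s := 3*c + 2*d: !(store(mem, c + 3, 9*c + 6*d + 2*n + 8)[n] != -13)
Answer: WP = !(store(mem, c + 3, 9*c + 6*d + 2*n + 8)[n] != -13)


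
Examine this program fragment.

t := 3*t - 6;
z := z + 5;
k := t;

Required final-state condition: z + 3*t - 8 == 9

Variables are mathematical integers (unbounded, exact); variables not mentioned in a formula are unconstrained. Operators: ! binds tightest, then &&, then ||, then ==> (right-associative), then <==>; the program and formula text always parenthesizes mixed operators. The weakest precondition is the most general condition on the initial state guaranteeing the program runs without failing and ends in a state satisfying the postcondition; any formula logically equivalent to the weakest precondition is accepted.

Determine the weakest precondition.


Working backward. After the program, the postcondition z + 3*t - 8 == 9 must hold; in canonical form it is 3*t + z == 17.
Before k := t: 3*t + z == 17
Before z := z + 5: 3*t + z == 12
Before t := 3*t - 6: 9*t + z == 30
Answer: WP = 9*t + z == 30


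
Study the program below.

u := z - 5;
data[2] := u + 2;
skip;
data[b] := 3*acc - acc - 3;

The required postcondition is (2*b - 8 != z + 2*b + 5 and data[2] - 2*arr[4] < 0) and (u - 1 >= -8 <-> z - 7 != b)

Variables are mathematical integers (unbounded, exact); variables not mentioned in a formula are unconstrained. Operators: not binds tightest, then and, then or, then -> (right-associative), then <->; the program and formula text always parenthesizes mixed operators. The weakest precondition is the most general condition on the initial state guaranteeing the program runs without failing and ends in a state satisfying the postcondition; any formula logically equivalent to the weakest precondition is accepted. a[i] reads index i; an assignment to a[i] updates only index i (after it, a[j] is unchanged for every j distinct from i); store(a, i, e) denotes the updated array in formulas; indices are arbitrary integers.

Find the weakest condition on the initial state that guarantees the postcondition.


Working backward. After the program, the postcondition (2*b - 8 != z + 2*b + 5 and data[2] - 2*arr[4] < 0) and (u - 1 >= -8 <-> z - 7 != b) must hold; in canonical form it is z != -13 and data[2] < 2*arr[4] and (u >= -7 <-> z != b + 7).
Before data[b] := 3*acc - acc - 3: z != -13 and store(data, b, 2*acc - 3)[2] < 2*arr[4] and (u >= -7 <-> z != b + 7)
Before skip: z != -13 and store(data, b, 2*acc - 3)[2] < 2*arr[4] and (u >= -7 <-> z != b + 7)
Before data[2] := u + 2: z != -13 and store(store(data, 2, u + 2), b, 2*acc - 3)[2] < 2*arr[4] and (u >= -7 <-> z != b + 7)
Before u := z - 5: z != -13 and store(store(data, 2, z - 3), b, 2*acc - 3)[2] < 2*arr[4] and (z >= -2 <-> z != b + 7)
Answer: WP = z != -13 and store(store(data, 2, z - 3), b, 2*acc - 3)[2] < 2*arr[4] and (z >= -2 <-> z != b + 7)


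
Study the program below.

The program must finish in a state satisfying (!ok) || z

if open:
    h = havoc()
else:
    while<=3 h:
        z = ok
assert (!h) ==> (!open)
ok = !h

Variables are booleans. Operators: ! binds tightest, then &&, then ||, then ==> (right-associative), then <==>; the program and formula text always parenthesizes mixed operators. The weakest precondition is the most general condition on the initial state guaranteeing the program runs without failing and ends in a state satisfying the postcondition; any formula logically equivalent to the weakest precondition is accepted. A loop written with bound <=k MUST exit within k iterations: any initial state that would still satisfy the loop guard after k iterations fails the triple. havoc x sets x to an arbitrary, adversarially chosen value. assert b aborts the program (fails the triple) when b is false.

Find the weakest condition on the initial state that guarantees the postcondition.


Working backward. After the program, (!ok) || z must hold.
Before ok := !h: h || z
Before assert (!h) ==> (!open): ((!h) ==> (!open)) && (h || z)
Then branch requires (!open) && z; else branch requires (h ==> ((h ==> ((h ==> ((!h) && ((!h) ==> (!open)) && (h || ok))) && ((!h) ==> (((!h) ==> (!open)) && (h || ok))))) && ((!h) ==> (((!h) ==> (!open)) && (h || ok))))) && ((!h) ==> (((!h) ==> (!open)) && (h || z))).
Before the if: (open ==> ((!open) && z)) && ((!open) ==> ((h ==> ((h ==> ((h ==> ((!h) && ((!h) ==> (!open)) && (h || ok))) && ((!h) ==> (((!h) ==> (!open)) && (h || ok))))) && ((!h) ==> (((!h) ==> (!open)) && (h || ok))))) && ((!h) ==> (((!h) ==> (!open)) && (h || z)))))
Answer: WP = (open ==> ((!open) && z)) && ((!open) ==> ((h ==> ((h ==> ((h ==> ((!h) && ((!h) ==> (!open)) && (h || ok))) && ((!h) ==> (((!h) ==> (!open)) && (h || ok))))) && ((!h) ==> (((!h) ==> (!open)) && (h || ok))))) && ((!h) ==> (((!h) ==> (!open)) && (h || z)))))


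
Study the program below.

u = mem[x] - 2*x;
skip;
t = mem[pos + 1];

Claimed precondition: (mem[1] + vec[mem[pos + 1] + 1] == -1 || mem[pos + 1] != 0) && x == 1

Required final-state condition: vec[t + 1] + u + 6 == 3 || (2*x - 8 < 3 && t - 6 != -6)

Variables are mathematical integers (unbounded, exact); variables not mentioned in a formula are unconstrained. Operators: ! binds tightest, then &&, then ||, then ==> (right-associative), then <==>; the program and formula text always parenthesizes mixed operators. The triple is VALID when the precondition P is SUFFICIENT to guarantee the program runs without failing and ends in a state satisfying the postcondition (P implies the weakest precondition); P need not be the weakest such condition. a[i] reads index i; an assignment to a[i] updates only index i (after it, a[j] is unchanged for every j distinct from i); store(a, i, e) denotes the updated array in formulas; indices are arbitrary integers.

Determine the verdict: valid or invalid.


Working backward. After the program, the postcondition vec[t + 1] + u + 6 == 3 || (2*x - 8 < 3 && t - 6 != -6) must hold; in canonical form it is vec[t + 1] + u == -3 || (2*x < 11 && t != 0).
Before t := mem[pos + 1]: vec[mem[pos + 1] + 1] + u == -3 || (2*x < 11 && mem[pos + 1] != 0)
Before skip: vec[mem[pos + 1] + 1] + u == -3 || (2*x < 11 && mem[pos + 1] != 0)
Before u := mem[x] - 2*x: mem[x] + vec[mem[pos + 1] + 1] == 2*x - 3 || (2*x < 11 && mem[pos + 1] != 0)
The weakest precondition is mem[x] + vec[mem[pos + 1] + 1] == 2*x - 3 || (2*x < 11 && mem[pos + 1] != 0).
Check whether (mem[1] + vec[mem[pos + 1] + 1] == -1 || mem[pos + 1] != 0) && x == 1 implies it.
Every state satisfying the precondition satisfies the weakest precondition: the implication holds.
Answer: valid


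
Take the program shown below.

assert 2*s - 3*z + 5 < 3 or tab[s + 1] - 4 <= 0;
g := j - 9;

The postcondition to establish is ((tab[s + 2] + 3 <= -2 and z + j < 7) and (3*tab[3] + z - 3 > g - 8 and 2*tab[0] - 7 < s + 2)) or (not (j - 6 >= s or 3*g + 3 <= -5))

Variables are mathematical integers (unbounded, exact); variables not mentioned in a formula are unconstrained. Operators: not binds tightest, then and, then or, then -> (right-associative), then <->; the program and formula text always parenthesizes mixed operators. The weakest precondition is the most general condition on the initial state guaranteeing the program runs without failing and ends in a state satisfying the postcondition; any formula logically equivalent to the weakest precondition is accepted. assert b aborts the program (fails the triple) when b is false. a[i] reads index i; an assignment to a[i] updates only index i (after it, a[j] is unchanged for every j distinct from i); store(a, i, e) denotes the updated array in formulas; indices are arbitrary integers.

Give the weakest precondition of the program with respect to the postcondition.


Working backward. After the program, the postcondition ((tab[s + 2] + 3 <= -2 and z + j < 7) and (3*tab[3] + z - 3 > g - 8 and 2*tab[0] - 7 < s + 2)) or (not (j - 6 >= s or 3*g + 3 <= -5)) must hold; in canonical form it is (tab[s + 2] <= -5 and j + z < 7 and 3*tab[3] + z > g - 5 and 2*tab[0] < s + 9) or (not (j >= s + 6 or 3*g <= -8)).
Before g := j - 9: (tab[s + 2] <= -5 and j + z < 7 and 3*tab[3] + z > j - 14 and 2*tab[0] < s + 9) or (not (j >= s + 6 or 3*j <= 19))
Before assert 2*s - 3*z + 5 < 3 or tab[s + 1] - 4 <= 0: (2*s < 3*z - 2 or tab[s + 1] <= 4) and ((tab[s + 2] <= -5 and j + z < 7 and 3*tab[3] + z > j - 14 and 2*tab[0] < s + 9) or (not (j >= s + 6 or 3*j <= 19)))
Answer: WP = (2*s < 3*z - 2 or tab[s + 1] <= 4) and ((tab[s + 2] <= -5 and j + z < 7 and 3*tab[3] + z > j - 14 and 2*tab[0] < s + 9) or (not (j >= s + 6 or 3*j <= 19)))


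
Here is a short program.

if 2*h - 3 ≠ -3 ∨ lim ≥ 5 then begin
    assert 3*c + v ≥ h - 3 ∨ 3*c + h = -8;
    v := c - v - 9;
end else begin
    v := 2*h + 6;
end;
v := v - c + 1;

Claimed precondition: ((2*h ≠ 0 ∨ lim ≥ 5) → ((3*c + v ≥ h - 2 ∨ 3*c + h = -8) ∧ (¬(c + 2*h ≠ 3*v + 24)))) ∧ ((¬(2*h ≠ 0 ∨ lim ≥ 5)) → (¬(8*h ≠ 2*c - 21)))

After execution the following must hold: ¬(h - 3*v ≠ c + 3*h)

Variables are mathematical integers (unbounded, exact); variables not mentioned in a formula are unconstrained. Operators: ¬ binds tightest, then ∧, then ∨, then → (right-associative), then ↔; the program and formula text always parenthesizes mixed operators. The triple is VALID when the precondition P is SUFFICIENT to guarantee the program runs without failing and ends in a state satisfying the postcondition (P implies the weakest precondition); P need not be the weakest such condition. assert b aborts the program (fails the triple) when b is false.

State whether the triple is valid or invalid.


Working backward. After the program, the postcondition ¬(h - 3*v ≠ c + 3*h) must hold; in canonical form it is ¬(c + 2*h + 3*v ≠ 0).
Before v := v - c + 1: ¬(2*h + 3*v ≠ 2*c - 3)
Then branch requires (3*c + v ≥ h - 3 ∨ 3*c + h = -8) ∧ (¬(c + 2*h ≠ 3*v + 24)); else branch requires ¬(8*h ≠ 2*c - 21).
Before the if: ((2*h ≠ 0 ∨ lim ≥ 5) → ((3*c + v ≥ h - 3 ∨ 3*c + h = -8) ∧ (¬(c + 2*h ≠ 3*v + 24)))) ∧ ((¬(2*h ≠ 0 ∨ lim ≥ 5)) → (¬(8*h ≠ 2*c - 21)))
The weakest precondition is ((2*h ≠ 0 ∨ lim ≥ 5) → ((3*c + v ≥ h - 3 ∨ 3*c + h = -8) ∧ (¬(c + 2*h ≠ 3*v + 24)))) ∧ ((¬(2*h ≠ 0 ∨ lim ≥ 5)) → (¬(8*h ≠ 2*c - 21))).
Check whether ((2*h ≠ 0 ∨ lim ≥ 5) → ((3*c + v ≥ h - 2 ∨ 3*c + h = -8) ∧ (¬(c + 2*h ≠ 3*v + 24)))) ∧ ((¬(2*h ≠ 0 ∨ lim ≥ 5)) → (¬(8*h ≠ 2*c - 21))) implies it.
Every state satisfying the precondition satisfies the weakest precondition: the implication holds.
Answer: valid


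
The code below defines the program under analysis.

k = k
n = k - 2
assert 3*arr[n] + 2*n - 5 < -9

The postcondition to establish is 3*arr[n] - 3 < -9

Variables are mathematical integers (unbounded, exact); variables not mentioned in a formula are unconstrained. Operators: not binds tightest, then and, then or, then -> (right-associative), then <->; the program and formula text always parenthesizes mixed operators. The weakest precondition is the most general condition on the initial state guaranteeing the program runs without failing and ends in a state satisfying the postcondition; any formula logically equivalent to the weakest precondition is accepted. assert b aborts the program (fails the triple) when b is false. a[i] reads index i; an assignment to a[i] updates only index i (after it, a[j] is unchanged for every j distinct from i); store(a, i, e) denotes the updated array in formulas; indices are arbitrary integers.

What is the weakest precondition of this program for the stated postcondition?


Working backward. After the program, the postcondition 3*arr[n] - 3 < -9 must hold; in canonical form it is 3*arr[n] < -6.
Before assert 3*arr[n] + 2*n - 5 < -9: 3*arr[n] + 2*n < -4 and 3*arr[n] < -6
Before n := k - 2: 3*arr[k - 2] + 2*k < 0 and 3*arr[k - 2] < -6
Before k := k: 3*arr[k - 2] + 2*k < 0 and 3*arr[k - 2] < -6
Answer: WP = 3*arr[k - 2] + 2*k < 0 and 3*arr[k - 2] < -6


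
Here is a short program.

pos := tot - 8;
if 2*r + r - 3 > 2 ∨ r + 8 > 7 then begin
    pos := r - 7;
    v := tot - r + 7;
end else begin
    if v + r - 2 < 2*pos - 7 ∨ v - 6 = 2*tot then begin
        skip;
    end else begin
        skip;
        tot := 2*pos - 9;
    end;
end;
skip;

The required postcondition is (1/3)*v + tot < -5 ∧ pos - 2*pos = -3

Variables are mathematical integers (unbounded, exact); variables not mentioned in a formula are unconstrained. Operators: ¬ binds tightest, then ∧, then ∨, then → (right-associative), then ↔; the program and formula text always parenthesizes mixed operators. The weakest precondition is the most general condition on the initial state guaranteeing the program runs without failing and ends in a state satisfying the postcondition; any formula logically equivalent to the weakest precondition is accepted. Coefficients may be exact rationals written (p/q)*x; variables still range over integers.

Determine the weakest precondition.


Working backward. After the program, the postcondition (1/3)*v + tot < -5 ∧ pos - 2*pos = -3 must hold; in canonical form it is tot + (1/3)*v < -5 ∧ pos = 3.
Before skip: tot + (1/3)*v < -5 ∧ pos = 3
Then branch requires (4/3)*tot < (1/3)*r - 22/3 ∧ r = 10; else branch requires ((r + v < 2*pos - 5 ∨ v = 2*tot + 6) → (tot + (1/3)*v < -5 ∧ pos = 3)) ∧ ((¬(r + v < 2*pos - 5 ∨ v = 2*tot + 6)) → (2*pos + (1/3)*v < 4 ∧ pos = 3)).
Before the if: ((3*r > 5 ∨ r > -1) → ((4/3)*tot < (1/3)*r - 22/3 ∧ r = 10)) ∧ ((¬(3*r > 5 ∨ r > -1)) → (((r + v < 2*pos - 5 ∨ v = 2*tot + 6) → (tot + (1/3)*v < -5 ∧ pos = 3)) ∧ ((¬(r + v < 2*pos - 5 ∨ v = 2*tot + 6)) → (2*pos + (1/3)*v < 4 ∧ pos = 3))))
Before pos := tot - 8: ((3*r > 5 ∨ r > -1) → ((4/3)*tot < (1/3)*r - 22/3 ∧ r = 10)) ∧ ((¬(3*r > 5 ∨ r > -1)) → (((r + v < 2*tot - 21 ∨ v = 2*tot + 6) → (tot + (1/3)*v < -5 ∧ tot = 11)) ∧ ((¬(r + v < 2*tot - 21 ∨ v = 2*tot + 6)) → (2*tot + (1/3)*v < 20 ∧ tot = 11))))
Answer: WP = ((3*r > 5 ∨ r > -1) → ((4/3)*tot < (1/3)*r - 22/3 ∧ r = 10)) ∧ ((¬(3*r > 5 ∨ r > -1)) → (((r + v < 2*tot - 21 ∨ v = 2*tot + 6) → (tot + (1/3)*v < -5 ∧ tot = 11)) ∧ ((¬(r + v < 2*tot - 21 ∨ v = 2*tot + 6)) → (2*tot + (1/3)*v < 20 ∧ tot = 11))))


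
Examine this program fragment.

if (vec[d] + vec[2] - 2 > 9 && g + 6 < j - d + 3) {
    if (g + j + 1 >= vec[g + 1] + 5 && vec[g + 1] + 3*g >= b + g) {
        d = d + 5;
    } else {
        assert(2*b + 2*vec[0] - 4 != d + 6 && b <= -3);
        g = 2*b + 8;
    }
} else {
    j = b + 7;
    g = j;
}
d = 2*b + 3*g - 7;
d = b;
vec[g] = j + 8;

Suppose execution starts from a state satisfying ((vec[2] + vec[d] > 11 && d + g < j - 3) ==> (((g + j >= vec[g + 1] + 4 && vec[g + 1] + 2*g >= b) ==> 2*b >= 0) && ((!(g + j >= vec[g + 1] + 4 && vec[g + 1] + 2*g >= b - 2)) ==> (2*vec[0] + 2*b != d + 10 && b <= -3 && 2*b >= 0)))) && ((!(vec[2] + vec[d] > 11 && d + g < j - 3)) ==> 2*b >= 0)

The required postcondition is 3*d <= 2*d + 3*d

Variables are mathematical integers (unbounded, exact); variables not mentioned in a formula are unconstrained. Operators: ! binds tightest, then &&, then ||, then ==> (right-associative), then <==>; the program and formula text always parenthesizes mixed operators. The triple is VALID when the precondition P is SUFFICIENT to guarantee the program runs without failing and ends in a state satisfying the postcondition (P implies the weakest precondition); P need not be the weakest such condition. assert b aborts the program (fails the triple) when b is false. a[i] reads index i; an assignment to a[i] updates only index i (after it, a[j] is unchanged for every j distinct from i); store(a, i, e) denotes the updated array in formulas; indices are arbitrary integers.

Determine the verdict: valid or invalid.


Working backward. After the program, the postcondition 3*d <= 2*d + 3*d must hold; in canonical form it is 2*d >= 0.
Before vec[g] := j + 8: 2*d >= 0
Before d := b: 2*b >= 0
Before d := 2*b + 3*g - 7: 2*b >= 0
Then branch requires ((g + j >= vec[g + 1] + 4 && vec[g + 1] + 2*g >= b) ==> 2*b >= 0) && ((!(g + j >= vec[g + 1] + 4 && vec[g + 1] + 2*g >= b)) ==> (2*vec[0] + 2*b != d + 10 && b <= -3 && 2*b >= 0)); else branch requires 2*b >= 0.
Before the if: ((vec[2] + vec[d] > 11 && d + g < j - 3) ==> (((g + j >= vec[g + 1] + 4 && vec[g + 1] + 2*g >= b) ==> 2*b >= 0) && ((!(g + j >= vec[g + 1] + 4 && vec[g + 1] + 2*g >= b)) ==> (2*vec[0] + 2*b != d + 10 && b <= -3 && 2*b >= 0)))) && ((!(vec[2] + vec[d] > 11 && d + g < j - 3)) ==> 2*b >= 0)
The weakest precondition is ((vec[2] + vec[d] > 11 && d + g < j - 3) ==> (((g + j >= vec[g + 1] + 4 && vec[g + 1] + 2*g >= b) ==> 2*b >= 0) && ((!(g + j >= vec[g + 1] + 4 && vec[g + 1] + 2*g >= b)) ==> (2*vec[0] + 2*b != d + 10 && b <= -3 && 2*b >= 0)))) && ((!(vec[2] + vec[d] > 11 && d + g < j - 3)) ==> 2*b >= 0).
Check whether ((vec[2] + vec[d] > 11 && d + g < j - 3) ==> (((g + j >= vec[g + 1] + 4 && vec[g + 1] + 2*g >= b) ==> 2*b >= 0) && ((!(g + j >= vec[g + 1] + 4 && vec[g + 1] + 2*g >= b - 2)) ==> (2*vec[0] + 2*b != d + 10 && b <= -3 && 2*b >= 0)))) && ((!(vec[2] + vec[d] > 11 && d + g < j - 3)) ==> 2*b >= 0) implies it.
Countermodel: at the initial state b = -2, d = -4, g = 0, j = 0, vec = {[-4] = -15509, [0] = -15509, [1] = -4, [2] = 15521, elsewhere -15509}, the precondition holds but the weakest precondition fails.
Answer: invalid


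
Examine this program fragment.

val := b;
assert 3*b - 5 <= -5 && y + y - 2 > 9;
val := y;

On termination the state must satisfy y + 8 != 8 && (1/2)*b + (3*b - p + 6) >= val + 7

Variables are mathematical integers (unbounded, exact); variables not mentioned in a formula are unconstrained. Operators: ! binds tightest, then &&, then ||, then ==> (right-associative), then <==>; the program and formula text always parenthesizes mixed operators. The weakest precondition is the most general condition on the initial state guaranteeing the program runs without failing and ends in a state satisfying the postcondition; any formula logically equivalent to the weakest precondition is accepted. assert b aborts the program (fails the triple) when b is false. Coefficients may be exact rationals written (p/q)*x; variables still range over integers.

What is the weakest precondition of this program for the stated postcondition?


Working backward. After the program, the postcondition y + 8 != 8 && (1/2)*b + (3*b - p + 6) >= val + 7 must hold; in canonical form it is y != 0 && (7/2)*b >= p + val + 1.
Before val := y: y != 0 && (7/2)*b >= p + y + 1
Before assert 3*b - 5 <= -5 && y + y - 2 > 9: 3*b <= 0 && 2*y > 11 && y != 0 && (7/2)*b >= p + y + 1
Before val := b: 3*b <= 0 && 2*y > 11 && y != 0 && (7/2)*b >= p + y + 1
Answer: WP = 3*b <= 0 && 2*y > 11 && y != 0 && (7/2)*b >= p + y + 1


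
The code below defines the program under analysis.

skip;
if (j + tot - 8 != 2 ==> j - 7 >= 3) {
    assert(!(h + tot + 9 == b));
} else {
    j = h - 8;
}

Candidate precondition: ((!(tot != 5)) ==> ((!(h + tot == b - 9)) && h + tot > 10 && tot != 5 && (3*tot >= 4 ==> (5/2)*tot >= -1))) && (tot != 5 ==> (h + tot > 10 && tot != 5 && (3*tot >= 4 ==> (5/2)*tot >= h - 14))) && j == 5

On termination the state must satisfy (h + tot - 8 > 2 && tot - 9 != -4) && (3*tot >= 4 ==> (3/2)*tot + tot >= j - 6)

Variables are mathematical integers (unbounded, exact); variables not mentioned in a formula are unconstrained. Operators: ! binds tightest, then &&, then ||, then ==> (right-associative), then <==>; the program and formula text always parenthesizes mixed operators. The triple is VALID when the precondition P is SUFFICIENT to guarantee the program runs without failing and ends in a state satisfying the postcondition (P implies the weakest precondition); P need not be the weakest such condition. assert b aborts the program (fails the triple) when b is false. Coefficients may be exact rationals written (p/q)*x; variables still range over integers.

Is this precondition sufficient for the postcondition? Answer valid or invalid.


Working backward. After the program, the postcondition (h + tot - 8 > 2 && tot - 9 != -4) && (3*tot >= 4 ==> (3/2)*tot + tot >= j - 6) must hold; in canonical form it is h + tot > 10 && tot != 5 && (3*tot >= 4 ==> (5/2)*tot >= j - 6).
Then branch requires (!(h + tot == b - 9)) && h + tot > 10 && tot != 5 && (3*tot >= 4 ==> (5/2)*tot >= j - 6); else branch requires h + tot > 10 && tot != 5 && (3*tot >= 4 ==> (5/2)*tot >= h - 14).
Before the if: ((j + tot != 10 ==> j >= 10) ==> ((!(h + tot == b - 9)) && h + tot > 10 && tot != 5 && (3*tot >= 4 ==> (5/2)*tot >= j - 6))) && ((!(j + tot != 10 ==> j >= 10)) ==> (h + tot > 10 && tot != 5 && (3*tot >= 4 ==> (5/2)*tot >= h - 14)))
Before skip: ((j + tot != 10 ==> j >= 10) ==> ((!(h + tot == b - 9)) && h + tot > 10 && tot != 5 && (3*tot >= 4 ==> (5/2)*tot >= j - 6))) && ((!(j + tot != 10 ==> j >= 10)) ==> (h + tot > 10 && tot != 5 && (3*tot >= 4 ==> (5/2)*tot >= h - 14)))
The weakest precondition is ((j + tot != 10 ==> j >= 10) ==> ((!(h + tot == b - 9)) && h + tot > 10 && tot != 5 && (3*tot >= 4 ==> (5/2)*tot >= j - 6))) && ((!(j + tot != 10 ==> j >= 10)) ==> (h + tot > 10 && tot != 5 && (3*tot >= 4 ==> (5/2)*tot >= h - 14))).
Check whether ((!(tot != 5)) ==> ((!(h + tot == b - 9)) && h + tot > 10 && tot != 5 && (3*tot >= 4 ==> (5/2)*tot >= -1))) && (tot != 5 ==> (h + tot > 10 && tot != 5 && (3*tot >= 4 ==> (5/2)*tot >= h - 14))) && j == 5 implies it.
Every state satisfying the precondition satisfies the weakest precondition: the implication holds.
Answer: valid


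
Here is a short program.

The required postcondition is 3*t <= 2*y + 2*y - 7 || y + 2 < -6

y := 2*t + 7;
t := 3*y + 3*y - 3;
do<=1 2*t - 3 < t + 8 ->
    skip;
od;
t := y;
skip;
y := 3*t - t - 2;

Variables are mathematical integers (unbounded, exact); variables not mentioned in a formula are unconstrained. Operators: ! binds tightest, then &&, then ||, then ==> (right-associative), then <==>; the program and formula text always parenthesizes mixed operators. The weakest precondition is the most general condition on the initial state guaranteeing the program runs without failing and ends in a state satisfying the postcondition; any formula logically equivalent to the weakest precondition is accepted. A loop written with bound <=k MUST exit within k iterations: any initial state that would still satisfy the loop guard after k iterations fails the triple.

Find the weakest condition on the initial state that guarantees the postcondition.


Working backward. After the program, the postcondition 3*t <= 2*y + 2*y - 7 || y + 2 < -6 must hold; in canonical form it is 3*t <= 4*y - 7 || y < -8.
Before y := 3*t - t - 2: 5*t >= 15 || 2*t < -6
Before skip: 5*t >= 15 || 2*t < -6
Before t := y: 5*y >= 15 || 2*y < -6
Before the loop (bound <=1), unroll the exhaustion recursion (WP_0 = exit-now case; WP_j = one more guarded iteration, up to j = 1):
  WP_0: (!(t < 11)) && (5*y >= 15 || 2*y < -6)
  WP_1: (t < 11 ==> ((!(t < 11)) && (5*y >= 15 || 2*y < -6))) && ((!(t < 11)) ==> (5*y >= 15 || 2*y < -6))
So before the loop: (t < 11 ==> ((!(t < 11)) && (5*y >= 15 || 2*y < -6))) && ((!(t < 11)) ==> (5*y >= 15 || 2*y < -6))
Before t := 3*y + 3*y - 3: (6*y < 14 ==> ((!(6*y < 14)) && (5*y >= 15 || 2*y < -6))) && ((!(6*y < 14)) ==> (5*y >= 15 || 2*y < -6))
Before y := 2*t + 7: (12*t < -28 ==> ((!(12*t < -28)) && (10*t >= -20 || 4*t < -20))) && ((!(12*t < -28)) ==> (10*t >= -20 || 4*t < -20))
Answer: WP = (12*t < -28 ==> ((!(12*t < -28)) && (10*t >= -20 || 4*t < -20))) && ((!(12*t < -28)) ==> (10*t >= -20 || 4*t < -20))


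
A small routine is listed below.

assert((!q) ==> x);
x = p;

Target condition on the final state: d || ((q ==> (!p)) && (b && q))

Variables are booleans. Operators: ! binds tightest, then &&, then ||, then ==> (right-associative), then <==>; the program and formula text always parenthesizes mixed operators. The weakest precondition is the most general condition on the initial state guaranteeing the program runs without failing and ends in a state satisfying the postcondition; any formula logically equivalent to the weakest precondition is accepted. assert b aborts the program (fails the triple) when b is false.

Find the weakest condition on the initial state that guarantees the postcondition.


Working backward. After the program, the postcondition d || ((q ==> (!p)) && (b && q)) must hold; in canonical form it is d || ((q ==> (!p)) && b && q).
Before x := p: d || ((q ==> (!p)) && b && q)
Before assert (!q) ==> x: ((!q) ==> x) && (d || ((q ==> (!p)) && b && q))
Answer: WP = ((!q) ==> x) && (d || ((q ==> (!p)) && b && q))


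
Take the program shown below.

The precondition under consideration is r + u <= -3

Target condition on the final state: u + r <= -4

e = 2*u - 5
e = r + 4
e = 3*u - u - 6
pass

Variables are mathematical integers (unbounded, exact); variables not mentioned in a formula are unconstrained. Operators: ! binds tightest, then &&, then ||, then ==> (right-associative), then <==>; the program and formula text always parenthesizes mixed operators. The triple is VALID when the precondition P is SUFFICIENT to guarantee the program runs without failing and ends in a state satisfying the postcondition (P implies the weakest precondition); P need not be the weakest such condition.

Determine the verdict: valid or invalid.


Working backward. After the program, the postcondition u + r <= -4 must hold; in canonical form it is r + u <= -4.
Before skip: r + u <= -4
Before e := 3*u - u - 6: r + u <= -4
Before e := r + 4: r + u <= -4
Before e := 2*u - 5: r + u <= -4
The weakest precondition is r + u <= -4.
Check whether r + u <= -3 implies it.
Countermodel: at the initial state r = -3, u = 0, the precondition holds but the weakest precondition fails.
Answer: invalid


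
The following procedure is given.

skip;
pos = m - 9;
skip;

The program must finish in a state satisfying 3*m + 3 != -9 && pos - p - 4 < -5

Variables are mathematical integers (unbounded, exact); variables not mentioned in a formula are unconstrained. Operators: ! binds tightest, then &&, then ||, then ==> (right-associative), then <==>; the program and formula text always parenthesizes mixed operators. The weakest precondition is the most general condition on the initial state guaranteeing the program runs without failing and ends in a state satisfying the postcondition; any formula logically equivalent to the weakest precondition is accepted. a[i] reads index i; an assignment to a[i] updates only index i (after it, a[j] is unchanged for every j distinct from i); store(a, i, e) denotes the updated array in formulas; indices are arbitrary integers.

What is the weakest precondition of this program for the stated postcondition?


Working backward. After the program, the postcondition 3*m + 3 != -9 && pos - p - 4 < -5 must hold; in canonical form it is 3*m != -12 && pos < p - 1.
Before skip: 3*m != -12 && pos < p - 1
Before pos := m - 9: 3*m != -12 && m < p + 8
Before skip: 3*m != -12 && m < p + 8
Answer: WP = 3*m != -12 && m < p + 8


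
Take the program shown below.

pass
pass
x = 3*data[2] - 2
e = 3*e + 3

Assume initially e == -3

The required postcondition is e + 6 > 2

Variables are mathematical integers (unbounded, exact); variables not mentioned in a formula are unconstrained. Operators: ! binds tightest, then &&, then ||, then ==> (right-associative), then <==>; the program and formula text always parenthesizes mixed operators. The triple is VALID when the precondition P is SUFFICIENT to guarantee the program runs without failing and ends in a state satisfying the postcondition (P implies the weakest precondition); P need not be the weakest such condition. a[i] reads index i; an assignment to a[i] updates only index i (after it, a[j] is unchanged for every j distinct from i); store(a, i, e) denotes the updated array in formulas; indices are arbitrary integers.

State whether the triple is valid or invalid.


Working backward. After the program, the postcondition e + 6 > 2 must hold; in canonical form it is e > -4.
Before e := 3*e + 3: 3*e > -7
Before x := 3*data[2] - 2: 3*e > -7
Before skip: 3*e > -7
Before skip: 3*e > -7
The weakest precondition is 3*e > -7.
Check whether e == -3 implies it.
Countermodel: at the initial state e = -3, the precondition holds but the weakest precondition fails.
Answer: invalid


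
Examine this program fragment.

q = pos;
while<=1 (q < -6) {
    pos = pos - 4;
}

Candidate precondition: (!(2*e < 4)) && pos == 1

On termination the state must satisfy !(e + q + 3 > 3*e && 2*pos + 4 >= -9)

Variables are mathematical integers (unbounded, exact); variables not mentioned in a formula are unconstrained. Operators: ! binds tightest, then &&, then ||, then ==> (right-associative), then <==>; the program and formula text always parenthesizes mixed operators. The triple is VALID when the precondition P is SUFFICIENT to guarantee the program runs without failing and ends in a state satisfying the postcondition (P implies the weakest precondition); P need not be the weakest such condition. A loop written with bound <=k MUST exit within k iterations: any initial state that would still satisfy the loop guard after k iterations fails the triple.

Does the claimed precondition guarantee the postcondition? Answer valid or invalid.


Working backward. After the program, the postcondition !(e + q + 3 > 3*e && 2*pos + 4 >= -9) must hold; in canonical form it is !(q > 2*e - 3 && 2*pos >= -13).
Before the loop (bound <=1), unroll the exhaustion recursion (WP_0 = exit-now case; WP_j = one more guarded iteration, up to j = 1):
  WP_0: (!(q < -6)) && (!(q > 2*e - 3 && 2*pos >= -13))
  WP_1: (q < -6 ==> ((!(q < -6)) && (!(q > 2*e - 3 && 2*pos >= -5)))) && ((!(q < -6)) ==> (!(q > 2*e - 3 && 2*pos >= -13)))
So before the loop: (q < -6 ==> ((!(q < -6)) && (!(q > 2*e - 3 && 2*pos >= -5)))) && ((!(q < -6)) ==> (!(q > 2*e - 3 && 2*pos >= -13)))
Before q := pos: (pos < -6 ==> ((!(pos < -6)) && (!(pos > 2*e - 3 && 2*pos >= -5)))) && ((!(pos < -6)) ==> (!(pos > 2*e - 3 && 2*pos >= -13)))
The weakest precondition is (pos < -6 ==> ((!(pos < -6)) && (!(pos > 2*e - 3 && 2*pos >= -5)))) && ((!(pos < -6)) ==> (!(pos > 2*e - 3 && 2*pos >= -13))).
Check whether (!(2*e < 4)) && pos == 1 implies it.
Every state satisfying the precondition satisfies the weakest precondition: the implication holds.
Answer: valid


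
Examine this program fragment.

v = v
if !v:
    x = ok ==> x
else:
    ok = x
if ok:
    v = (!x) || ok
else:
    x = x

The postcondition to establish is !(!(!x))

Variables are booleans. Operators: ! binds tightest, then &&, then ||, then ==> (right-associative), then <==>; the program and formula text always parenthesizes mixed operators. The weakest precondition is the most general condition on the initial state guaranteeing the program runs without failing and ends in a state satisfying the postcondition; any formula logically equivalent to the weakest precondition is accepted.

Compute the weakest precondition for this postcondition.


Working backward. After the program, the postcondition !(!(!x)) must hold; in canonical form it is !x.
Then branch requires !x; else branch requires !x.
Before the if: (ok ==> (!x)) && ((!ok) ==> (!x))
Then branch requires (ok ==> (!(ok ==> x))) && ((!ok) ==> (!(ok ==> x))); else branch requires x ==> (!x).
Before the if: ((!v) ==> ((ok ==> (!(ok ==> x))) && ((!ok) ==> (!(ok ==> x))))) && (v ==> (x ==> (!x)))
Before v := v: ((!v) ==> ((ok ==> (!(ok ==> x))) && ((!ok) ==> (!(ok ==> x))))) && (v ==> (x ==> (!x)))
Answer: WP = ((!v) ==> ((ok ==> (!(ok ==> x))) && ((!ok) ==> (!(ok ==> x))))) && (v ==> (x ==> (!x)))


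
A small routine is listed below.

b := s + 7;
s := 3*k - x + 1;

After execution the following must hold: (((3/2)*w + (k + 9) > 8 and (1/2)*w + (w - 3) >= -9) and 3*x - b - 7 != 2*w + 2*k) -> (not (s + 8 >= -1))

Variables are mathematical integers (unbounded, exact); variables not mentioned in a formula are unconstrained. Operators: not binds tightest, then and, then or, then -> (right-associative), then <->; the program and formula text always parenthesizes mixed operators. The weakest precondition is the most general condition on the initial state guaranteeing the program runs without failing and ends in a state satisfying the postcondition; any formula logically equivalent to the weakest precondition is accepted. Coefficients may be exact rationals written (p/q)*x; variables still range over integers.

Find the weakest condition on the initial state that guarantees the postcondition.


Working backward. After the program, the postcondition (((3/2)*w + (k + 9) > 8 and (1/2)*w + (w - 3) >= -9) and 3*x - b - 7 != 2*w + 2*k) -> (not (s + 8 >= -1)) must hold; in canonical form it is (k + (3/2)*w > -1 and (3/2)*w >= -6 and 3*x != b + 2*k + 2*w + 7) -> (not (s >= -9)).
Before s := 3*k - x + 1: (k + (3/2)*w > -1 and (3/2)*w >= -6 and 3*x != b + 2*k + 2*w + 7) -> (not (3*k >= x - 10))
Before b := s + 7: (k + (3/2)*w > -1 and (3/2)*w >= -6 and 3*x != 2*k + s + 2*w + 14) -> (not (3*k >= x - 10))
Answer: WP = (k + (3/2)*w > -1 and (3/2)*w >= -6 and 3*x != 2*k + s + 2*w + 14) -> (not (3*k >= x - 10))
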